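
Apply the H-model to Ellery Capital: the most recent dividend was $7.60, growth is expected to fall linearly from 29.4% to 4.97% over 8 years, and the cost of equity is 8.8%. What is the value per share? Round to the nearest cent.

H-model: P₀ = D₀[(1+g_L) + H(g_S−g_L)]/(r−g_L), with H = 8/2 = 4.
P₀ = 7.60 × [(1+0.0497) + 4×(0.294−0.0497)] / (0.088−0.0497)
   = 7.60 × 2.0269 / 0.0383 = 402.2047

$402.20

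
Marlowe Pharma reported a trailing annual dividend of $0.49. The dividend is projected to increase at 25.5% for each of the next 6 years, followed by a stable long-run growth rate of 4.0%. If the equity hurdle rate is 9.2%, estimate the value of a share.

$27.50

Two-stage DDM. Project D₁…D_6 at 0.255, terminal growth 0.04, discount at r = 0.092.
D_1 = 0.6149
D_2 = 0.7718
D_3 = 0.9686
D_4 = 1.2155
D_5 = 1.5255
D_6 = 1.9145
Terminal value at t=6: TV = D_7/(r−g) = 1.9911/(0.092−0.04) = 38.2903
P₀ = 0.6149/(1+0.092)^1 + 0.7718/(1+0.092)^2 + 0.9686/(1+0.092)^3 + 1.2155/(1+0.092)^4 + 1.5255/(1+0.092)^5 + 1.9145/(1+0.092)^6 + 38.2903/(1+0.092)^6 = 27.5020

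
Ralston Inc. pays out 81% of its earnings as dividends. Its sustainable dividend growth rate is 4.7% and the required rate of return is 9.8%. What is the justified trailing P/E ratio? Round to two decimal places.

Justified trailing P/E = b(1+g)/(r−g) = 0.81×(1+0.047)/(0.098−0.047) = 16.6288

16.63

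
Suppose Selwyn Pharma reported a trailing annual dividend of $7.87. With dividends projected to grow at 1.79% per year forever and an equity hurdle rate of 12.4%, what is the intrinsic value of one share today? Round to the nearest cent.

Gordon growth model: P₀ = D₁/(r − g). D₁ = 7.87 × (1 + 0.0179) = 8.0109.
P₀ = 8.0109 / (0.124 − 0.0179) = 8.0109 / 0.1061 = 75.5030

$75.50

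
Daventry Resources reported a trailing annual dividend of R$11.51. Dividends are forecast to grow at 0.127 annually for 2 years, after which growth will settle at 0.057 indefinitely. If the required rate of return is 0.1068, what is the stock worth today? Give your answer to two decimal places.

Two-stage DDM. Project D₁…D_2 at 0.127, terminal growth 0.057, discount at r = 0.1068.
D_1 = 12.9718
D_2 = 14.6192
Terminal value at t=2: TV = D_3/(r−g) = 15.4525/(0.1068−0.057) = 310.2907
P₀ = 12.9718/(1+0.1068)^1 + 14.6192/(1+0.1068)^2 + 310.2907/(1+0.1068)^2 = 276.9513

R$276.95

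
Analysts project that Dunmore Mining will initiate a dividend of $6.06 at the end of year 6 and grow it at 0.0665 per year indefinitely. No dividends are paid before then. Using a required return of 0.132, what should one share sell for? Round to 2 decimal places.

Deferred-dividend DDM. At t=5 the remaining stream is a growing perpetuity with first payment D_6 = 6.06.
V_5 = D_6/(r−g) = 6.06/(0.132−0.0665) = 92.5191
P₀ = V_5/(1+r)^5 = 92.5191/(1+0.132)^5 = 49.7736

$49.77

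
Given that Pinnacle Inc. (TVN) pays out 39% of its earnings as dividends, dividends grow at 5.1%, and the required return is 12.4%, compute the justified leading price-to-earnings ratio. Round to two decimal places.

5.34

Justified leading P/E = b/(r−g) = 0.39/(0.124−0.051) = 5.3425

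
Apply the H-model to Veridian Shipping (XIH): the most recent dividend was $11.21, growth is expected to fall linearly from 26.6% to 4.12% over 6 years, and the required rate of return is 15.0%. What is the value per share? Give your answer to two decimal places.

H-model: P₀ = D₀[(1+g_L) + H(g_S−g_L)]/(r−g_L), with H = 6/2 = 3.
P₀ = 11.21 × [(1+0.0412) + 3×(0.266−0.0412)] / (0.15−0.0412)
   = 11.21 × 1.7156 / 0.1088 = 176.7636

$176.76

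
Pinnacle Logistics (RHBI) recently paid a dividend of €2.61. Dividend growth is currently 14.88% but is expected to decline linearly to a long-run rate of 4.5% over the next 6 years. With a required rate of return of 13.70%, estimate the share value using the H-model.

H-model: P₀ = D₀[(1+g_L) + H(g_S−g_L)]/(r−g_L), with H = 6/2 = 3.
P₀ = 2.61 × [(1+0.045) + 3×(0.1488−0.045)] / (0.137−0.045)
   = 2.61 × 1.3564 / 0.092 = 38.4805

€38.48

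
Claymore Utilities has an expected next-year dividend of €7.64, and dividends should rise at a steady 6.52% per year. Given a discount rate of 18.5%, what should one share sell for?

€63.77

Gordon growth model: P₀ = D₁/(r − g), with D₁ = 7.64 given directly.
P₀ = 7.6400 / (0.185 − 0.0652) = 7.6400 / 0.1198 = 63.7730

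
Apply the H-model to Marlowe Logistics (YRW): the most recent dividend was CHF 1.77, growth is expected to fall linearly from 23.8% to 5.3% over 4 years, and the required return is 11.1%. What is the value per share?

CHF 43.43

H-model: P₀ = D₀[(1+g_L) + H(g_S−g_L)]/(r−g_L), with H = 4/2 = 2.
P₀ = 1.77 × [(1+0.053) + 2×(0.238−0.053)] / (0.111−0.053)
   = 1.77 × 1.4230 / 0.058 = 43.4260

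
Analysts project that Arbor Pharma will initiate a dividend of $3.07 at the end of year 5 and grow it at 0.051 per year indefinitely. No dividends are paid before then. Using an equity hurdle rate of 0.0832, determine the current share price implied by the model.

$69.25

Deferred-dividend DDM. At t=4 the remaining stream is a growing perpetuity with first payment D_5 = 3.07.
V_4 = D_5/(r−g) = 3.07/(0.0832−0.051) = 95.3416
P₀ = V_4/(1+r)^4 = 95.3416/(1+0.0832)^4 = 69.2545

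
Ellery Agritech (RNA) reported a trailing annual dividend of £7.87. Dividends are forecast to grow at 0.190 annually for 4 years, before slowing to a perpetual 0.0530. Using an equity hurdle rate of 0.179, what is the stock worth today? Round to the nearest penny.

£100.48

Two-stage DDM. Project D₁…D_4 at 0.19, terminal growth 0.053, discount at r = 0.179.
D_1 = 9.3653
D_2 = 11.1447
D_3 = 13.2622
D_4 = 15.7820
Terminal value at t=4: TV = D_5/(r−g) = 16.6185/(0.179−0.053) = 131.8926
P₀ = 9.3653/(1+0.179)^1 + 11.1447/(1+0.179)^2 + 13.2622/(1+0.179)^3 + 15.7820/(1+0.179)^4 + 131.8926/(1+0.179)^4 = 100.4810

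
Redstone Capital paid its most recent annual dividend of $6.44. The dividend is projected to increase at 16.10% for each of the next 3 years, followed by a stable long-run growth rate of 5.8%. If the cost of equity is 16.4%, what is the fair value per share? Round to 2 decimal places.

Two-stage DDM. Project D₁…D_3 at 0.161, terminal growth 0.058, discount at r = 0.164.
D_1 = 7.4768
D_2 = 8.6806
D_3 = 10.0782
Terminal value at t=3: TV = D_4/(r−g) = 10.6627/(0.164−0.058) = 100.5917
P₀ = 7.4768/(1+0.164)^1 + 8.6806/(1+0.164)^2 + 10.0782/(1+0.164)^3 + 100.5917/(1+0.164)^3 = 83.0034

$83.00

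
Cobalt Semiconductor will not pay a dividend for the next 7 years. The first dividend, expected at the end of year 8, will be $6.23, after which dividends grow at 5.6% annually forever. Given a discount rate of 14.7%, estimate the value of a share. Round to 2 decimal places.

$26.21

Deferred-dividend DDM. At t=7 the remaining stream is a growing perpetuity with first payment D_8 = 6.23.
V_7 = D_8/(r−g) = 6.23/(0.147−0.056) = 68.4615
P₀ = V_7/(1+r)^7 = 68.4615/(1+0.147)^7 = 26.2122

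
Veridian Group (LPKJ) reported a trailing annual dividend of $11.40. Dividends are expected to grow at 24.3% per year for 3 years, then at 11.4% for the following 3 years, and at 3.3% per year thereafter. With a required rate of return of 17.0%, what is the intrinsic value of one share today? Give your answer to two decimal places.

$164.82

Three-stage DDM. Project D₁…D_6; terminal Gordon value at t=6 with g = 0.033; discount at r = 0.17.
D_1 = 14.1702
D_2 = 17.6136
D_3 = 21.8937
D_4 = 24.3895
D_5 = 27.1699
D_6 = 30.2673
TV_6 = 31.2661/(0.17−0.033) = 228.2199
P₀ = Σ Dₜ/(1+r)ᵗ + TV_6/(1+r)^6 = 164.8243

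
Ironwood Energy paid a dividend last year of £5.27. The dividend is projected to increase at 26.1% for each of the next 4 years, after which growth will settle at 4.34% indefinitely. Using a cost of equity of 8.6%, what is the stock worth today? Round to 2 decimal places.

£265.69

Two-stage DDM. Project D₁…D_4 at 0.261, terminal growth 0.0434, discount at r = 0.086.
D_1 = 6.6455
D_2 = 8.3799
D_3 = 10.5671
D_4 = 13.3251
Terminal value at t=4: TV = D_5/(r−g) = 13.9034/(0.086−0.0434) = 326.3715
P₀ = 6.6455/(1+0.086)^1 + 8.3799/(1+0.086)^2 + 10.5671/(1+0.086)^3 + 13.3251/(1+0.086)^4 + 326.3715/(1+0.086)^4 = 265.6895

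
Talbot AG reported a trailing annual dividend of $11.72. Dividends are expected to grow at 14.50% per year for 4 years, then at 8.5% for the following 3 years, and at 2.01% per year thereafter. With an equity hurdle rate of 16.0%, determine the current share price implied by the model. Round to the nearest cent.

$141.01

Three-stage DDM. Project D₁…D_7; terminal Gordon value at t=7 with g = 0.0201; discount at r = 0.16.
D_1 = 13.4194
D_2 = 15.3652
D_3 = 17.5932
D_4 = 20.1442
D_5 = 21.8564
D_6 = 23.7142
D_7 = 25.7299
TV_7 = 26.2471/(0.16−0.0201) = 187.6134
P₀ = Σ Dₜ/(1+r)ᵗ + TV_7/(1+r)^7 = 141.0106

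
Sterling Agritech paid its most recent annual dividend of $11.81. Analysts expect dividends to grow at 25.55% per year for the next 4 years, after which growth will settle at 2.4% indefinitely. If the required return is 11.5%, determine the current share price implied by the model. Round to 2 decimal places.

Two-stage DDM. Project D₁…D_4 at 0.2555, terminal growth 0.024, discount at r = 0.115.
D_1 = 14.8275
D_2 = 18.6159
D_3 = 23.3722
D_4 = 29.3438
Terminal value at t=4: TV = D_5/(r−g) = 30.0481/(0.115−0.024) = 330.1987
P₀ = 14.8275/(1+0.115)^1 + 18.6159/(1+0.115)^2 + 23.3722/(1+0.115)^3 + 29.3438/(1+0.115)^4 + 330.1987/(1+0.115)^4 = 277.7547

$277.75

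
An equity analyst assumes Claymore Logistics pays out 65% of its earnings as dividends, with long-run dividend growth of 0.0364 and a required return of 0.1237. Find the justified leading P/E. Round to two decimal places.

7.45

Justified leading P/E = b/(r−g) = 0.65/(0.1237−0.0364) = 7.4456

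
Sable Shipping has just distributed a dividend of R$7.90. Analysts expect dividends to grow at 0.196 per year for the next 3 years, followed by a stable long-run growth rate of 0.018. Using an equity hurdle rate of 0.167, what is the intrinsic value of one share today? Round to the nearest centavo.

R$83.00

Two-stage DDM. Project D₁…D_3 at 0.196, terminal growth 0.018, discount at r = 0.167.
D_1 = 9.4484
D_2 = 11.3003
D_3 = 13.5151
Terminal value at t=3: TV = D_4/(r−g) = 13.7584/(0.167−0.018) = 92.3384
P₀ = 9.4484/(1+0.167)^1 + 11.3003/(1+0.167)^2 + 13.5151/(1+0.167)^3 + 92.3384/(1+0.167)^3 = 82.9966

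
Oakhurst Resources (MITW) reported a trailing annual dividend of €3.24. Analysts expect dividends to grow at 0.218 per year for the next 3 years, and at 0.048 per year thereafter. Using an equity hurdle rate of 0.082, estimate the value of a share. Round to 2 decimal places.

€154.83

Two-stage DDM. Project D₁…D_3 at 0.218, terminal growth 0.048, discount at r = 0.082.
D_1 = 3.9463
D_2 = 4.8066
D_3 = 5.8545
Terminal value at t=3: TV = D_4/(r−g) = 6.1355/(0.082−0.048) = 180.4551
P₀ = 3.9463/(1+0.082)^1 + 4.8066/(1+0.082)^2 + 5.8545/(1+0.082)^3 + 180.4551/(1+0.082)^3 = 154.8329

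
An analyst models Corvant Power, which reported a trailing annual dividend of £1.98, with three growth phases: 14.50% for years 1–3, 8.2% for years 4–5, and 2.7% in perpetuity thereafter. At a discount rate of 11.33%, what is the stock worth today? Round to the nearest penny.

£34.62

Three-stage DDM. Project D₁…D_5; terminal Gordon value at t=5 with g = 0.027; discount at r = 0.1133.
D_1 = 2.2671
D_2 = 2.5958
D_3 = 2.9722
D_4 = 3.2159
D_5 = 3.4797
TV_5 = 3.5736/(0.1133−0.027) = 41.4091
P₀ = Σ Dₜ/(1+r)ᵗ + TV_5/(1+r)^5 = 34.6250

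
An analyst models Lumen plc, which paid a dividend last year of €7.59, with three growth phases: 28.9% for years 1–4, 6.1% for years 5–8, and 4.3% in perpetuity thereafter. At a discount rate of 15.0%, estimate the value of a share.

€164.66

Three-stage DDM. Project D₁…D_8; terminal Gordon value at t=8 with g = 0.043; discount at r = 0.15.
D_1 = 9.7835
D_2 = 12.6109
D_3 = 16.2555
D_4 = 20.9533
D_5 = 22.2315
D_6 = 23.5876
D_7 = 25.0265
D_8 = 26.5531
TV_8 = 27.6949/(0.15−0.043) = 258.8305
P₀ = Σ Dₜ/(1+r)ᵗ + TV_8/(1+r)^8 = 164.6628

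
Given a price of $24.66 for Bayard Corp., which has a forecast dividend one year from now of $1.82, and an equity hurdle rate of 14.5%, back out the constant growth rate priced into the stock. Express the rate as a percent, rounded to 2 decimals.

From P₀ = D₁/(r − g), the implied growth is g = r − D₁/P₀.
g = 0.145 − 1.82/24.66 = 0.145 − 0.07380 = 0.07120

7.12%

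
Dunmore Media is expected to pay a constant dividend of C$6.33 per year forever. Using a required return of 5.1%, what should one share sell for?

Zero-growth DDM (perpetuity): P₀ = D/r = 6.33 / 0.051 = 124.1176

C$124.12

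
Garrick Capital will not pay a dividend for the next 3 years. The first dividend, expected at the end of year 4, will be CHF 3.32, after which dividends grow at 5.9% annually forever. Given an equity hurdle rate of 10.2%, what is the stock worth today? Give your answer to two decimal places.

CHF 57.69

Deferred-dividend DDM. At t=3 the remaining stream is a growing perpetuity with first payment D_4 = 3.32.
V_3 = D_4/(r−g) = 3.32/(0.102−0.059) = 77.2093
P₀ = V_3/(1+r)^3 = 77.2093/(1+0.102)^3 = 57.6932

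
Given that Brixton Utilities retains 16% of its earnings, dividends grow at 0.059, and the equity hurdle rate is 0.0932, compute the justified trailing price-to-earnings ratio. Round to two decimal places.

Payout ratio b = 1 − 0.16 = 0.84.
Justified trailing P/E = b(1+g)/(r−g) = 0.84×(1+0.059)/(0.0932−0.059) = 26.0105

26.01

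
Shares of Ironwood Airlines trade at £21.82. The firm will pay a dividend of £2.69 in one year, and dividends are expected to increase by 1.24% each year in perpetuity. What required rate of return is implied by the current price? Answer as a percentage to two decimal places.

13.57%

Rearranging the constant-growth DDM: r = D₁/P₀ + g.
r = 2.6900 / 21.82 + 0.0124 = 0.12328 + 0.0124 = 0.13568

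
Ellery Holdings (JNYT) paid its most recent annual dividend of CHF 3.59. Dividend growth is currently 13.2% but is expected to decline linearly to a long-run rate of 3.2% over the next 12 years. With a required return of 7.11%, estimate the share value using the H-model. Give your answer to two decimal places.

H-model: P₀ = D₀[(1+g_L) + H(g_S−g_L)]/(r−g_L), with H = 12/2 = 6.
P₀ = 3.59 × [(1+0.032) + 6×(0.132−0.032)] / (0.0711−0.032)
   = 3.59 × 1.6320 / 0.0391 = 149.8435

CHF 149.84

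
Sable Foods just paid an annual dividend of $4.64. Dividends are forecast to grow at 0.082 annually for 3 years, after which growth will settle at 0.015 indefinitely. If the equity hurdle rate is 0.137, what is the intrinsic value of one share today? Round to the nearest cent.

$45.88

Two-stage DDM. Project D₁…D_3 at 0.082, terminal growth 0.015, discount at r = 0.137.
D_1 = 5.0205
D_2 = 5.4322
D_3 = 5.8776
Terminal value at t=3: TV = D_4/(r−g) = 5.9658/(0.137−0.015) = 48.8997
P₀ = 5.0205/(1+0.137)^1 + 5.4322/(1+0.137)^2 + 5.8776/(1+0.137)^3 + 48.8997/(1+0.137)^3 = 45.8840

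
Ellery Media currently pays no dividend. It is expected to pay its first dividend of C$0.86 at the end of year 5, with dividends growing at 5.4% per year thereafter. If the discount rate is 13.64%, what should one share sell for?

C$6.26

Deferred-dividend DDM. At t=4 the remaining stream is a growing perpetuity with first payment D_5 = 0.86.
V_4 = D_5/(r−g) = 0.86/(0.1364−0.054) = 10.4369
P₀ = V_4/(1+r)^4 = 10.4369/(1+0.1364)^4 = 6.2582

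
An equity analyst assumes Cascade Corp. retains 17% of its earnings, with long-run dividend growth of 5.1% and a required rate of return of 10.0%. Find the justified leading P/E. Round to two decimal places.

Payout ratio b = 1 − 0.17 = 0.83.
Justified leading P/E = b/(r−g) = 0.83/(0.1−0.051) = 16.9388

16.94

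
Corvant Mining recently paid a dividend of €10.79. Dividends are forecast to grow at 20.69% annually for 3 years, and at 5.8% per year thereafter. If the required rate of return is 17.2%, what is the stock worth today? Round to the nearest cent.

Two-stage DDM. Project D₁…D_3 at 0.2069, terminal growth 0.058, discount at r = 0.172.
D_1 = 13.0225
D_2 = 15.7168
D_3 = 18.9686
Terminal value at t=3: TV = D_4/(r−g) = 20.0688/(0.172−0.058) = 176.0419
P₀ = 13.0225/(1+0.172)^1 + 15.7168/(1+0.172)^2 + 18.9686/(1+0.172)^3 + 176.0419/(1+0.172)^3 = 143.6900

€143.69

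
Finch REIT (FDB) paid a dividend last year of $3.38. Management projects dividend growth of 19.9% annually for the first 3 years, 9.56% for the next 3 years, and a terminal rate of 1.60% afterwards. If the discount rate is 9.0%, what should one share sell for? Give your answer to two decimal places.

$88.67

Three-stage DDM. Project D₁…D_6; terminal Gordon value at t=6 with g = 0.016; discount at r = 0.09.
D_1 = 4.0526
D_2 = 4.8591
D_3 = 5.8261
D_4 = 6.3830
D_5 = 6.9932
D_6 = 7.6618
TV_6 = 7.7844/(0.09−0.016) = 105.1943
P₀ = Σ Dₜ/(1+r)ᵗ + TV_6/(1+r)^6 = 88.6660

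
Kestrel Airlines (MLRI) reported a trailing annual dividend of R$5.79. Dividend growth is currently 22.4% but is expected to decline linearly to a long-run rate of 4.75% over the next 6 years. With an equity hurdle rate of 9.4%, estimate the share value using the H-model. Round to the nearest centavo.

R$196.36

H-model: P₀ = D₀[(1+g_L) + H(g_S−g_L)]/(r−g_L), with H = 6/2 = 3.
P₀ = 5.79 × [(1+0.0475) + 3×(0.224−0.0475)] / (0.094−0.0475)
   = 5.79 × 1.5770 / 0.0465 = 196.3619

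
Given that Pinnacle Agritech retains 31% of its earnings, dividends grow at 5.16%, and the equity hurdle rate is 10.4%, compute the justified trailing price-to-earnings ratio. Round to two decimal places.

13.85

Payout ratio b = 1 − 0.31 = 0.69.
Justified trailing P/E = b(1+g)/(r−g) = 0.69×(1+0.0516)/(0.104−0.0516) = 13.8474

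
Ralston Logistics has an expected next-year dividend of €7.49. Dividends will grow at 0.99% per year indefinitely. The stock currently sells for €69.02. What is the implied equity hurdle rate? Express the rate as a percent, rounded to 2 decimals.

11.84%

Rearranging the constant-growth DDM: r = D₁/P₀ + g.
r = 7.4900 / 69.02 + 0.0099 = 0.10852 + 0.0099 = 0.11842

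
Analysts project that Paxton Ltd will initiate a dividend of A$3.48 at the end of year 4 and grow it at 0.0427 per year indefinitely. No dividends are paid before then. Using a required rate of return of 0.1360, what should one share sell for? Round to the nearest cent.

A$25.44

Deferred-dividend DDM. At t=3 the remaining stream is a growing perpetuity with first payment D_4 = 3.48.
V_3 = D_4/(r−g) = 3.48/(0.136−0.0427) = 37.2990
P₀ = V_3/(1+r)^3 = 37.2990/(1+0.136)^3 = 25.4427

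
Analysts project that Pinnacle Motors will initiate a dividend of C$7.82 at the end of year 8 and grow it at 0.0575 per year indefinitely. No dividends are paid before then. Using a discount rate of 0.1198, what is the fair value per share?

Deferred-dividend DDM. At t=7 the remaining stream is a growing perpetuity with first payment D_8 = 7.82.
V_7 = D_8/(r−g) = 7.82/(0.1198−0.0575) = 125.5217
P₀ = V_7/(1+r)^7 = 125.5217/(1+0.1198)^7 = 56.8507

C$56.85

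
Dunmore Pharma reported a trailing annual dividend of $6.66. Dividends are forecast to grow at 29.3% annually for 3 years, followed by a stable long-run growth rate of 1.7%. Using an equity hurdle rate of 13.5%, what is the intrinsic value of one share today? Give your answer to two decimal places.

Two-stage DDM. Project D₁…D_3 at 0.293, terminal growth 0.017, discount at r = 0.135.
D_1 = 8.6114
D_2 = 11.1345
D_3 = 14.3969
Terminal value at t=3: TV = D_4/(r−g) = 14.6417/(0.135−0.017) = 124.0820
P₀ = 8.6114/(1+0.135)^1 + 11.1345/(1+0.135)^2 + 14.3969/(1+0.135)^3 + 124.0820/(1+0.135)^3 = 110.9405

$110.94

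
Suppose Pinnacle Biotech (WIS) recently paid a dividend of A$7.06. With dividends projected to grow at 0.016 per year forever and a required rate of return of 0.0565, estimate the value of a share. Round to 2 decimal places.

Gordon growth model: P₀ = D₁/(r − g). D₁ = 7.06 × (1 + 0.016) = 7.1730.
P₀ = 7.1730 / (0.0565 − 0.016) = 7.1730 / 0.0405 = 177.1101

A$177.11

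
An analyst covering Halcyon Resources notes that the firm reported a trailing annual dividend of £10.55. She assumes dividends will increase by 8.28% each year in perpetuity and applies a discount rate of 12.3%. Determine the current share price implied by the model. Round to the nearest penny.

£284.17

Gordon growth model: P₀ = D₁/(r − g). D₁ = 10.55 × (1 + 0.0828) = 11.4235.
P₀ = 11.4235 / (0.123 − 0.0828) = 11.4235 / 0.0402 = 284.1677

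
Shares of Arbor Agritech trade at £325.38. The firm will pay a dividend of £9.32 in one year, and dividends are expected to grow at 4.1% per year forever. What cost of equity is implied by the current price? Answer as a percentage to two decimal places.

6.96%

Rearranging the constant-growth DDM: r = D₁/P₀ + g.
r = 9.3200 / 325.38 + 0.041 = 0.02864 + 0.041 = 0.06964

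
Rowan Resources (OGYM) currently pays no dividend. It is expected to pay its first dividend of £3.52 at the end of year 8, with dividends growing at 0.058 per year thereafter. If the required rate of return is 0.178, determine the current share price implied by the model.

Deferred-dividend DDM. At t=7 the remaining stream is a growing perpetuity with first payment D_8 = 3.52.
V_7 = D_8/(r−g) = 3.52/(0.178−0.058) = 29.3333
P₀ = V_7/(1+r)^7 = 29.3333/(1+0.178)^7 = 9.3185

£9.32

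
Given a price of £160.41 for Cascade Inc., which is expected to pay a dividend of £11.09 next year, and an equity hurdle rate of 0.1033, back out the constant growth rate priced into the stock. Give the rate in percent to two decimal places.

From P₀ = D₁/(r − g), the implied growth is g = r − D₁/P₀.
g = 0.1033 − 11.09/160.41 = 0.1033 − 0.06914 = 0.03416

3.42%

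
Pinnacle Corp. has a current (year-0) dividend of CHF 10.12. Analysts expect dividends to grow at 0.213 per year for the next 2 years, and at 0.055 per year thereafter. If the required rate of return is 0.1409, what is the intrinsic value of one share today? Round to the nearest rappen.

Two-stage DDM. Project D₁…D_2 at 0.213, terminal growth 0.055, discount at r = 0.1409.
D_1 = 12.2756
D_2 = 14.8903
Terminal value at t=2: TV = D_3/(r−g) = 15.7092/(0.1409−0.055) = 182.8780
P₀ = 12.2756/(1+0.1409)^1 + 14.8903/(1+0.1409)^2 + 182.8780/(1+0.1409)^2 = 162.6958

CHF 162.70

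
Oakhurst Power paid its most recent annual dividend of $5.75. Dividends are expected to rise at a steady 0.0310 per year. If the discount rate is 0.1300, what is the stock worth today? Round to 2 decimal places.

Gordon growth model: P₀ = D₁/(r − g). D₁ = 5.75 × (1 + 0.031) = 5.9282.
P₀ = 5.9282 / (0.13 − 0.031) = 5.9282 / 0.099 = 59.8813

$59.88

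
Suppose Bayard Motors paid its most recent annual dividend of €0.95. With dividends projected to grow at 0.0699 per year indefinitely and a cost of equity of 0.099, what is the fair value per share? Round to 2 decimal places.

€34.93

Gordon growth model: P₀ = D₁/(r − g). D₁ = 0.95 × (1 + 0.0699) = 1.0164.
P₀ = 1.0164 / (0.099 − 0.0699) = 1.0164 / 0.0291 = 34.9280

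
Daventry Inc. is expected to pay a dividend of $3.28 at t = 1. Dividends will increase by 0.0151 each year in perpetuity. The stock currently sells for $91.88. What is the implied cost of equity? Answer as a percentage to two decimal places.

5.08%

Rearranging the constant-growth DDM: r = D₁/P₀ + g.
r = 3.2800 / 91.88 + 0.0151 = 0.03570 + 0.0151 = 0.05080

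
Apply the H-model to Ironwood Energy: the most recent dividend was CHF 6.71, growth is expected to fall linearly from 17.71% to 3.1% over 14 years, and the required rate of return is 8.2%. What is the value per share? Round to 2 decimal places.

CHF 270.20

H-model: P₀ = D₀[(1+g_L) + H(g_S−g_L)]/(r−g_L), with H = 14/2 = 7.
P₀ = 6.71 × [(1+0.031) + 7×(0.1771−0.031)] / (0.082−0.031)
   = 6.71 × 2.0537 / 0.051 = 270.2025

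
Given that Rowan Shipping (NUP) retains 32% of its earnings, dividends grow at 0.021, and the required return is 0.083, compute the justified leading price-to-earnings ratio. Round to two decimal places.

Payout ratio b = 1 − 0.32 = 0.68.
Justified leading P/E = b/(r−g) = 0.68/(0.083−0.021) = 10.9677

10.97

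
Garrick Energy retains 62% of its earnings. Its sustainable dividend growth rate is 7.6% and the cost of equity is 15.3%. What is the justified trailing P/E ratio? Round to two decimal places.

Payout ratio b = 1 − 0.62 = 0.38.
Justified trailing P/E = b(1+g)/(r−g) = 0.38×(1+0.076)/(0.153−0.076) = 5.3101

5.31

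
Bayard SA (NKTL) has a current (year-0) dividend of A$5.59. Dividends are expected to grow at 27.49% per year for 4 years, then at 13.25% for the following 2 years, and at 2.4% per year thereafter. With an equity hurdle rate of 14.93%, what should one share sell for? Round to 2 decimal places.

Three-stage DDM. Project D₁…D_6; terminal Gordon value at t=6 with g = 0.024; discount at r = 0.1493.
D_1 = 7.1267
D_2 = 9.0858
D_3 = 11.5835
D_4 = 14.7678
D_5 = 16.7246
D_6 = 18.9406
TV_6 = 19.3951/(0.1493−0.024) = 154.7895
P₀ = Σ Dₜ/(1+r)ᵗ + TV_6/(1+r)^6 = 112.8975

A$112.90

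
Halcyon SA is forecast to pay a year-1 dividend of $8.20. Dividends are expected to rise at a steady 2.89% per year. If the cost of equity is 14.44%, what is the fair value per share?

$71.00

Gordon growth model: P₀ = D₁/(r − g), with D₁ = 8.20 given directly.
P₀ = 8.2000 / (0.1444 − 0.0289) = 8.2000 / 0.1155 = 70.9957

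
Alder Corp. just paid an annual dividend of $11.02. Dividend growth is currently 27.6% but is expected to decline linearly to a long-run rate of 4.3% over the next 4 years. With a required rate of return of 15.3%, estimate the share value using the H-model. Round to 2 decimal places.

$151.17

H-model: P₀ = D₀[(1+g_L) + H(g_S−g_L)]/(r−g_L), with H = 4/2 = 2.
P₀ = 11.02 × [(1+0.043) + 2×(0.276−0.043)] / (0.153−0.043)
   = 11.02 × 1.5090 / 0.11 = 151.1744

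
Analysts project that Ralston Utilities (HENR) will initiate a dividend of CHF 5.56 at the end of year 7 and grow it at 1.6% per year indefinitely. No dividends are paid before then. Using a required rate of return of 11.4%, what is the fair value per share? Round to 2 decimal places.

CHF 29.69

Deferred-dividend DDM. At t=6 the remaining stream is a growing perpetuity with first payment D_7 = 5.56.
V_6 = D_7/(r−g) = 5.56/(0.114−0.016) = 56.7347
P₀ = V_6/(1+r)^6 = 56.7347/(1+0.114)^6 = 29.6850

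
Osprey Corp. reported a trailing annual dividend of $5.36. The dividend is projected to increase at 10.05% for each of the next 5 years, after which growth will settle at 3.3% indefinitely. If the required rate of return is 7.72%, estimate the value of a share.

Two-stage DDM. Project D₁…D_5 at 0.1005, terminal growth 0.033, discount at r = 0.0772.
D_1 = 5.8987
D_2 = 6.4915
D_3 = 7.1439
D_4 = 7.8619
D_5 = 8.6520
Terminal value at t=5: TV = D_6/(r−g) = 8.9375/(0.0772−0.033) = 202.2056
P₀ = 5.8987/(1+0.0772)^1 + 6.4915/(1+0.0772)^2 + 7.1439/(1+0.0772)^3 + 7.8619/(1+0.0772)^4 + 8.6520/(1+0.0772)^5 + 202.2056/(1+0.0772)^5 = 168.0056

$168.01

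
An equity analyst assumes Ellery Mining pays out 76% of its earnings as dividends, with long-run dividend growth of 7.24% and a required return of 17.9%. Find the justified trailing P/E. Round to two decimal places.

Justified trailing P/E = b(1+g)/(r−g) = 0.76×(1+0.0724)/(0.179−0.0724) = 7.6456

7.65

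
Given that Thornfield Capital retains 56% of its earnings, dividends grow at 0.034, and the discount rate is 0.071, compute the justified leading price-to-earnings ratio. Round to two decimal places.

11.89

Payout ratio b = 1 − 0.56 = 0.44.
Justified leading P/E = b/(r−g) = 0.44/(0.071−0.034) = 11.8919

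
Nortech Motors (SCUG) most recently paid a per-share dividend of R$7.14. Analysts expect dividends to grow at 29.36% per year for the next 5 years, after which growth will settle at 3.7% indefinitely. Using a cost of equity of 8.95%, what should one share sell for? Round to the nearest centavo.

Two-stage DDM. Project D₁…D_5 at 0.2936, terminal growth 0.037, discount at r = 0.0895.
D_1 = 9.2363
D_2 = 11.9481
D_3 = 15.4560
D_4 = 19.9939
D_5 = 25.8642
Terminal value at t=5: TV = D_6/(r−g) = 26.8211/(0.0895−0.037) = 510.8786
P₀ = 9.2363/(1+0.0895)^1 + 11.9481/(1+0.0895)^2 + 15.4560/(1+0.0895)^3 + 19.9939/(1+0.0895)^4 + 25.8642/(1+0.0895)^5 + 510.8786/(1+0.0895)^5 = 394.3320

R$394.33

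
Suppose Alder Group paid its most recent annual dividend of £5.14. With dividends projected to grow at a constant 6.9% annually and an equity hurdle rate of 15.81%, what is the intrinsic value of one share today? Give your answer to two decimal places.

Gordon growth model: P₀ = D₁/(r − g). D₁ = 5.14 × (1 + 0.069) = 5.4947.
P₀ = 5.4947 / (0.1581 − 0.069) = 5.4947 / 0.0891 = 61.6685

£61.67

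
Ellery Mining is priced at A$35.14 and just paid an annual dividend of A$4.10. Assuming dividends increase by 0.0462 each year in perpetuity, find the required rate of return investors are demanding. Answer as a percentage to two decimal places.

Rearranging the constant-growth DDM: r = D₁/P₀ + g.
D₁ = 4.10 × (1 + 0.0462) = 4.2894.
r = 4.2894 / 35.14 + 0.0462 = 0.12207 + 0.0462 = 0.16827

16.83%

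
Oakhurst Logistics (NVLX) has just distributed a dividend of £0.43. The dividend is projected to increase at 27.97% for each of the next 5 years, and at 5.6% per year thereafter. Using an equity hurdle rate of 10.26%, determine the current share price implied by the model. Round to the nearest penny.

Two-stage DDM. Project D₁…D_5 at 0.2797, terminal growth 0.056, discount at r = 0.1026.
D_1 = 0.5503
D_2 = 0.7042
D_3 = 0.9011
D_4 = 1.1532
D_5 = 1.4757
Terminal value at t=5: TV = D_6/(r−g) = 1.5584/(0.1026−0.056) = 33.4416
P₀ = 0.5503/(1+0.1026)^1 + 0.7042/(1+0.1026)^2 + 0.9011/(1+0.1026)^3 + 1.1532/(1+0.1026)^4 + 1.4757/(1+0.1026)^5 + 33.4416/(1+0.1026)^5 = 23.9573

£23.96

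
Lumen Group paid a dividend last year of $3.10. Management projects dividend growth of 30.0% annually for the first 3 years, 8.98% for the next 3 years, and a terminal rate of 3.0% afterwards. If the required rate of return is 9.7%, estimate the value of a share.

$106.22

Three-stage DDM. Project D₁…D_6; terminal Gordon value at t=6 with g = 0.03; discount at r = 0.097.
D_1 = 4.0300
D_2 = 5.2390
D_3 = 6.8107
D_4 = 7.4223
D_5 = 8.0888
D_6 = 8.8152
TV_6 = 9.0797/(0.097−0.03) = 135.5173
P₀ = Σ Dₜ/(1+r)ᵗ + TV_6/(1+r)^6 = 106.2209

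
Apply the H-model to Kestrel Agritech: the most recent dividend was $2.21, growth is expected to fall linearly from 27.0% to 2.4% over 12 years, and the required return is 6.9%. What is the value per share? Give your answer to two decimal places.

H-model: P₀ = D₀[(1+g_L) + H(g_S−g_L)]/(r−g_L), with H = 12/2 = 6.
P₀ = 2.21 × [(1+0.024) + 6×(0.27−0.024)] / (0.069−0.024)
   = 2.21 × 2.5000 / 0.045 = 122.7778

$122.78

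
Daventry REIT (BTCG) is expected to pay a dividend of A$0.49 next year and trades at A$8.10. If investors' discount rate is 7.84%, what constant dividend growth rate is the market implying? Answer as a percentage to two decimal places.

1.79%

From P₀ = D₁/(r − g), the implied growth is g = r − D₁/P₀.
g = 0.0784 − 0.49/8.10 = 0.0784 − 0.06049 = 0.01791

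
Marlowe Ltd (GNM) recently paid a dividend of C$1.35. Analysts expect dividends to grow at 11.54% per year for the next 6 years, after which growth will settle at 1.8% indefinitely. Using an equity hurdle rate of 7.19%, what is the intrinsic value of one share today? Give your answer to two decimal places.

Two-stage DDM. Project D₁…D_6 at 0.1154, terminal growth 0.018, discount at r = 0.0719.
D_1 = 1.5058
D_2 = 1.6796
D_3 = 1.8734
D_4 = 2.0896
D_5 = 2.3307
D_6 = 2.5997
Terminal value at t=6: TV = D_7/(r−g) = 2.6465/(0.0719−0.018) = 49.0994
P₀ = 1.5058/(1+0.0719)^1 + 1.6796/(1+0.0719)^2 + 1.8734/(1+0.0719)^3 + 2.0896/(1+0.0719)^4 + 2.3307/(1+0.0719)^5 + 2.5997/(1+0.0719)^6 + 49.0994/(1+0.0719)^6 = 41.7022

C$41.70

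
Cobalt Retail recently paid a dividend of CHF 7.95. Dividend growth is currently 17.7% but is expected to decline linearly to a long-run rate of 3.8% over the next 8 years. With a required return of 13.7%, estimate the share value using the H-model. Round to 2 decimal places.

H-model: P₀ = D₀[(1+g_L) + H(g_S−g_L)]/(r−g_L), with H = 8/2 = 4.
P₀ = 7.95 × [(1+0.038) + 4×(0.177−0.038)] / (0.137−0.038)
   = 7.95 × 1.5940 / 0.099 = 128.0030

CHF 128.00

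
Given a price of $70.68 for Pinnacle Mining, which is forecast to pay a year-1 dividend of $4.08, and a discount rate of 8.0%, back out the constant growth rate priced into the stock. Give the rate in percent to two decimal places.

From P₀ = D₁/(r − g), the implied growth is g = r − D₁/P₀.
g = 0.08 − 4.08/70.68 = 0.08 − 0.05772 = 0.02228

2.23%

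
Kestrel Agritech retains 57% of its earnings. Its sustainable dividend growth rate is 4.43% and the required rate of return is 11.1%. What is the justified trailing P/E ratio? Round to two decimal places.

Payout ratio b = 1 − 0.57 = 0.43.
Justified trailing P/E = b(1+g)/(r−g) = 0.43×(1+0.0443)/(0.111−0.0443) = 6.7324

6.73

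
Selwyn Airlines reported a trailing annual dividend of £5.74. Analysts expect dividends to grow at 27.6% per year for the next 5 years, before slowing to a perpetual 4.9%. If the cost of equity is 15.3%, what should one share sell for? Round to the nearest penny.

£135.41

Two-stage DDM. Project D₁…D_5 at 0.276, terminal growth 0.049, discount at r = 0.153.
D_1 = 7.3242
D_2 = 9.3457
D_3 = 11.9252
D_4 = 15.2165
D_5 = 19.4162
Terminal value at t=5: TV = D_6/(r−g) = 20.3676/(0.153−0.049) = 195.8427
P₀ = 7.3242/(1+0.153)^1 + 9.3457/(1+0.153)^2 + 11.9252/(1+0.153)^3 + 15.2165/(1+0.153)^4 + 19.4162/(1+0.153)^5 + 195.8427/(1+0.153)^5 = 135.4088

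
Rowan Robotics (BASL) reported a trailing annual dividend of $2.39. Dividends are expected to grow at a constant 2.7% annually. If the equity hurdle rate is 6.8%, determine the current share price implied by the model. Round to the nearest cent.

$59.87

Gordon growth model: P₀ = D₁/(r − g). D₁ = 2.39 × (1 + 0.027) = 2.4545.
P₀ = 2.4545 / (0.068 − 0.027) = 2.4545 / 0.041 = 59.8666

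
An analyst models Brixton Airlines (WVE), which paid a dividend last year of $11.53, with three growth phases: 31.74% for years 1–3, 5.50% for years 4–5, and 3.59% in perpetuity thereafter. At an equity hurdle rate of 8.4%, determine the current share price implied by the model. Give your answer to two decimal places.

$513.68

Three-stage DDM. Project D₁…D_5; terminal Gordon value at t=5 with g = 0.0359; discount at r = 0.084.
D_1 = 15.1896
D_2 = 20.0108
D_3 = 26.3622
D_4 = 27.8122
D_5 = 29.3418
TV_5 = 30.3952/(0.084−0.0359) = 631.9169
P₀ = Σ Dₜ/(1+r)ᵗ + TV_5/(1+r)^5 = 513.6806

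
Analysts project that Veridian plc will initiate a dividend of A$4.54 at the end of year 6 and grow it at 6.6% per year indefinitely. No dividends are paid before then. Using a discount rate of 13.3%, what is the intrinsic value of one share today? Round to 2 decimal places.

A$36.29

Deferred-dividend DDM. At t=5 the remaining stream is a growing perpetuity with first payment D_6 = 4.54.
V_5 = D_6/(r−g) = 4.54/(0.133−0.066) = 67.7612
P₀ = V_5/(1+r)^5 = 67.7612/(1+0.133)^5 = 36.2937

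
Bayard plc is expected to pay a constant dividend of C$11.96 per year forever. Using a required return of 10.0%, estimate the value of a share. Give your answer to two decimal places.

Zero-growth DDM (perpetuity): P₀ = D/r = 11.96 / 0.1 = 119.6000

C$119.60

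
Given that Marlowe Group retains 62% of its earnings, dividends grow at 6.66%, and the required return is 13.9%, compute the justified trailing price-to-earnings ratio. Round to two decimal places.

Payout ratio b = 1 − 0.62 = 0.38.
Justified trailing P/E = b(1+g)/(r−g) = 0.38×(1+0.0666)/(0.139−0.0666) = 5.5982

5.60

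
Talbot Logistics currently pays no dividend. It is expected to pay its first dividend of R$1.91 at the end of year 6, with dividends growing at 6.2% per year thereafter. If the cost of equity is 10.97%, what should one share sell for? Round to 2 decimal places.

R$23.80

Deferred-dividend DDM. At t=5 the remaining stream is a growing perpetuity with first payment D_6 = 1.91.
V_5 = D_6/(r−g) = 1.91/(0.1097−0.062) = 40.0419
P₀ = V_5/(1+r)^5 = 40.0419/(1+0.1097)^5 = 23.7951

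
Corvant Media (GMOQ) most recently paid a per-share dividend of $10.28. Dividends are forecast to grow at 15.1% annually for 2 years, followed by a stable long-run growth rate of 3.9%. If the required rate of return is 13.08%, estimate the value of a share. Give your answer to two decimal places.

$141.66

Two-stage DDM. Project D₁…D_2 at 0.151, terminal growth 0.039, discount at r = 0.1308.
D_1 = 11.8323
D_2 = 13.6190
Terminal value at t=2: TV = D_3/(r−g) = 14.1501/(0.1308−0.039) = 154.1405
P₀ = 11.8323/(1+0.1308)^1 + 13.6190/(1+0.1308)^2 + 154.1405/(1+0.1308)^2 = 141.6580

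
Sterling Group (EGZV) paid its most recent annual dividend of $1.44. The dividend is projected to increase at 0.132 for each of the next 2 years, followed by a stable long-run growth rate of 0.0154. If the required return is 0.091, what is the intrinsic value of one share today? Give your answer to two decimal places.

Two-stage DDM. Project D₁…D_2 at 0.132, terminal growth 0.0154, discount at r = 0.091.
D_1 = 1.6301
D_2 = 1.8453
Terminal value at t=2: TV = D_3/(r−g) = 1.8737/(0.091−0.0154) = 24.7840
P₀ = 1.6301/(1+0.091)^1 + 1.8453/(1+0.091)^2 + 24.7840/(1+0.091)^2 = 23.8663

$23.87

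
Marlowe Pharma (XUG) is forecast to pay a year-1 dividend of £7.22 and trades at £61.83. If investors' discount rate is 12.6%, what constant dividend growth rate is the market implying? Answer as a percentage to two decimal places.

0.92%

From P₀ = D₁/(r − g), the implied growth is g = r − D₁/P₀.
g = 0.126 − 7.22/61.83 = 0.126 − 0.11677 = 0.00923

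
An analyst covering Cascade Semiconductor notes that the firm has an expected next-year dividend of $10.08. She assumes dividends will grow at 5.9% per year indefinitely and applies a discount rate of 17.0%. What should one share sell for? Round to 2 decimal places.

Gordon growth model: P₀ = D₁/(r − g), with D₁ = 10.08 given directly.
P₀ = 10.0800 / (0.17 − 0.059) = 10.0800 / 0.111 = 90.8108

$90.81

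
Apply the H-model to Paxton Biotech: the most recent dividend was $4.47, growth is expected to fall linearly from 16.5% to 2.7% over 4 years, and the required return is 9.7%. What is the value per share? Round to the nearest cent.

H-model: P₀ = D₀[(1+g_L) + H(g_S−g_L)]/(r−g_L), with H = 4/2 = 2.
P₀ = 4.47 × [(1+0.027) + 2×(0.165−0.027)] / (0.097−0.027)
   = 4.47 × 1.3030 / 0.07 = 83.2059

$83.21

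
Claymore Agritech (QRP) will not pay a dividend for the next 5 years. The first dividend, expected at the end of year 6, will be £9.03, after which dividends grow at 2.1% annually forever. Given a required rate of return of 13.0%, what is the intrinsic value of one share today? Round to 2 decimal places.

£44.96

Deferred-dividend DDM. At t=5 the remaining stream is a growing perpetuity with first payment D_6 = 9.03.
V_5 = D_6/(r−g) = 9.03/(0.13−0.021) = 82.8440
P₀ = V_5/(1+r)^5 = 82.8440/(1+0.13)^5 = 44.9644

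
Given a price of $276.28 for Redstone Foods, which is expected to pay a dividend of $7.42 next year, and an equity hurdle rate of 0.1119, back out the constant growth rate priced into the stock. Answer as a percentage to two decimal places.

From P₀ = D₁/(r − g), the implied growth is g = r − D₁/P₀.
g = 0.1119 − 7.42/276.28 = 0.1119 − 0.02686 = 0.08504

8.50%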